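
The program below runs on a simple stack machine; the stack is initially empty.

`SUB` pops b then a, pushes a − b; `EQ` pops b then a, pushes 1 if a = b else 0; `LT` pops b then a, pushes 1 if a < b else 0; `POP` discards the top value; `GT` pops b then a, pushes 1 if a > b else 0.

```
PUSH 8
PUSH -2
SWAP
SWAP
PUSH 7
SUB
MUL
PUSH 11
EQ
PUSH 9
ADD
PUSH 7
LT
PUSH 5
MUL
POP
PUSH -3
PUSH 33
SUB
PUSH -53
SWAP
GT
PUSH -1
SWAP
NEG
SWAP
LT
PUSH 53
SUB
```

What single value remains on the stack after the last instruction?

PUSH 8    8
PUSH -2   8 -2
SWAP      -2 8
SWAP      8 -2
PUSH 7    8 -2 7
SUB       8 -9
MUL       -72
PUSH 11   -72 11
EQ        0
PUSH 9    0 9
ADD       9
PUSH 7    9 7
LT        0
PUSH 5    0 5
MUL       0
POP       (empty)
PUSH -3   -3
PUSH 33   -3 33
SUB       -36
PUSH -53  -36 -53
SWAP      -53 -36
GT        0
PUSH -1   0 -1
SWAP      -1 0
NEG       -1 0
SWAP      0 -1
LT        0
PUSH 53   0 53
SUB       -53

-53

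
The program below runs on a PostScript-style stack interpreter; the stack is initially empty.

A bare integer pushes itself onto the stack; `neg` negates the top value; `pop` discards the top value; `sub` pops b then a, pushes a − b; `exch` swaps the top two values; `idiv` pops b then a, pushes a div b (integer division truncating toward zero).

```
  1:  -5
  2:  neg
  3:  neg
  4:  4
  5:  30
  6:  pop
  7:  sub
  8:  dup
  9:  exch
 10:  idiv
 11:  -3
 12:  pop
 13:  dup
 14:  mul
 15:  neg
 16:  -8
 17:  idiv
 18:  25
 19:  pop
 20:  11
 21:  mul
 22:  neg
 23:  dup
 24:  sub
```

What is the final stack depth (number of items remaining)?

1

-5   -> -5
neg  -> 5
neg  -> -5
4    -> -5 4
30   -> -5 4 30
pop  -> -5 4
sub  -> -9
dup  -> -9 -9
exch -> -9 -9
idiv -> 1
-3   -> 1 -3
pop  -> 1
dup  -> 1 1
mul  -> 1
neg  -> -1
-8   -> -1 -8
idiv -> 0
25   -> 0 25
pop  -> 0
11   -> 0 11
mul  -> 0
neg  -> 0
dup  -> 0 0
sub  -> 0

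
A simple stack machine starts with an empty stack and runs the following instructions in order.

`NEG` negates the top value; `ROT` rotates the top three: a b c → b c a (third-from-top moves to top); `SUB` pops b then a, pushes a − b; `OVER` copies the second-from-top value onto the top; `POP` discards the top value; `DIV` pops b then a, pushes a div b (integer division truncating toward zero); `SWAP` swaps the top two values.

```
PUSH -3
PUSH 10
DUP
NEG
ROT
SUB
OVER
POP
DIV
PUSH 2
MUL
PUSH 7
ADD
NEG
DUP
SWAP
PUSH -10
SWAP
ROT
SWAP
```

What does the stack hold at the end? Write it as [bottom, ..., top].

PUSH -3  → [-3]
PUSH 10  → [-3, 10]
DUP      → [-3, 10, 10]
NEG      → [-3, 10, -10]
ROT      → [10, -10, -3]
SUB      → [10, -7]
OVER     → [10, -7, 10]
POP      → [10, -7]
DIV      → [-1]
PUSH 2   → [-1, 2]
MUL      → [-2]
PUSH 7   → [-2, 7]
ADD      → [5]
NEG      → [-5]
DUP      → [-5, -5]
SWAP     → [-5, -5]
PUSH -10 → [-5, -5, -10]
SWAP     → [-5, -10, -5]
ROT      → [-10, -5, -5]
SWAP     → [-10, -5, -5]

[-10, -5, -5]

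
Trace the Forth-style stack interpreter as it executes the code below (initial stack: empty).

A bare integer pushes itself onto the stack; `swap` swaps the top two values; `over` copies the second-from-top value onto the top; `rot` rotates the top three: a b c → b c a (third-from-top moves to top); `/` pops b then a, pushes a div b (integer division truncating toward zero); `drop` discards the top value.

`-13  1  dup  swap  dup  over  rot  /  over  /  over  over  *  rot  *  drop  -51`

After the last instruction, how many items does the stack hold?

4

-13   -13
1     -13 1
dup   -13 1 1
swap  -13 1 1
dup   -13 1 1 1
over  -13 1 1 1 1
rot   -13 1 1 1 1
/     -13 1 1 1
over  -13 1 1 1 1
/     -13 1 1 1
over  -13 1 1 1 1
over  -13 1 1 1 1 1
*     -13 1 1 1 1
rot   -13 1 1 1 1
*     -13 1 1 1
drop  -13 1 1
-51   -13 1 1 -51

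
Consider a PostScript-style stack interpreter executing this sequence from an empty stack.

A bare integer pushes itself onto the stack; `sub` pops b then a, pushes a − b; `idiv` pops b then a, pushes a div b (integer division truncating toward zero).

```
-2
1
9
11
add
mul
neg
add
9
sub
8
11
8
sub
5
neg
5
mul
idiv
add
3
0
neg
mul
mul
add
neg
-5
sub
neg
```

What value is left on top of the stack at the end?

-36

-2   : -2
1    : -2 1
9    : -2 1 9
11   : -2 1 9 11
add  : -2 1 20
mul  : -2 20
neg  : -2 -20
add  : -22
9    : -22 9
sub  : -31
8    : -31 8
11   : -31 8 11
8    : -31 8 11 8
sub  : -31 8 3
5    : -31 8 3 5
neg  : -31 8 3 -5
5    : -31 8 3 -5 5
mul  : -31 8 3 -25
idiv : -31 8 0
add  : -31 8
3    : -31 8 3
0    : -31 8 3 0
neg  : -31 8 3 0
mul  : -31 8 0
mul  : -31 0
add  : -31
neg  : 31
-5   : 31 -5
sub  : 36
neg  : -36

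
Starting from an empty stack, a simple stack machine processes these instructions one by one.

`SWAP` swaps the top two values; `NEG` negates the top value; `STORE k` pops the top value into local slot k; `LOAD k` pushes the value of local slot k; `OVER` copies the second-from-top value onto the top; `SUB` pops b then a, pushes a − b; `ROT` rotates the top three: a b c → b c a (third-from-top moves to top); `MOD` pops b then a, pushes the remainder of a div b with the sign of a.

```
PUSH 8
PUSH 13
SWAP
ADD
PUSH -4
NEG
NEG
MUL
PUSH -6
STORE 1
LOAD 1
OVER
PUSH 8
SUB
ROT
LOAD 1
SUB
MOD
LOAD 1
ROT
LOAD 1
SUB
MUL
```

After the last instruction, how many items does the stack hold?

2

PUSH 8   8
PUSH 13  8 13
SWAP     13 8
ADD      21
PUSH -4  21 -4
NEG      21 4
NEG      21 -4
MUL      -84
PUSH -6  -84 -6
STORE 1  -84
LOAD 1   -84 -6
OVER     -84 -6 -84
PUSH 8   -84 -6 -84 8
SUB      -84 -6 -92
ROT      -6 -92 -84
LOAD 1   -6 -92 -84 -6
SUB      -6 -92 -78
MOD      -6 -14
LOAD 1   -6 -14 -6
ROT      -14 -6 -6
LOAD 1   -14 -6 -6 -6
SUB      -14 -6 0
MUL      -14 0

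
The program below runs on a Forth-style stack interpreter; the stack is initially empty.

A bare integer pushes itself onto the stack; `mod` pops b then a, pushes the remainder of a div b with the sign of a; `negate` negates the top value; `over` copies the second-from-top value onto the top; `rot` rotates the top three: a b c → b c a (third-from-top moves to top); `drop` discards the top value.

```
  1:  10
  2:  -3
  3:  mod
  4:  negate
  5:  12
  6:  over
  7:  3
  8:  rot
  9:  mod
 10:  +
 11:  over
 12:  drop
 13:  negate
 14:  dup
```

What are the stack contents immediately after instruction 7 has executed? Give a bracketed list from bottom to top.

[-1, 12, -1, 3]

10     : [10]
-3     : [10, -3]
mod    : [1]
negate : [-1]
12     : [-1, 12]
over   : [-1, 12, -1]
3      : [-1, 12, -1, 3]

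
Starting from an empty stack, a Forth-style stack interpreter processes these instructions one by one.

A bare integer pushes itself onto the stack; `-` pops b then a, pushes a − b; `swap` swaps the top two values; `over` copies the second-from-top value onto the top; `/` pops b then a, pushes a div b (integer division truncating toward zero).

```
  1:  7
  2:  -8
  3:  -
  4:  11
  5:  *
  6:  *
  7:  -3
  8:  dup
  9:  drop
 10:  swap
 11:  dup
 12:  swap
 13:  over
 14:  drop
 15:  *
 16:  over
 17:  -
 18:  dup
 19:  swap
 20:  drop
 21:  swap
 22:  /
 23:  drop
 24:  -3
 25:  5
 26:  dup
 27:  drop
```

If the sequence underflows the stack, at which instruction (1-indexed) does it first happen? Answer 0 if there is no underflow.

6

7  → 7
-8 → 7 -8
-  → 15
11 → 15 11
*  → 165
*  — needs 2 operands, stack has 1 → underflow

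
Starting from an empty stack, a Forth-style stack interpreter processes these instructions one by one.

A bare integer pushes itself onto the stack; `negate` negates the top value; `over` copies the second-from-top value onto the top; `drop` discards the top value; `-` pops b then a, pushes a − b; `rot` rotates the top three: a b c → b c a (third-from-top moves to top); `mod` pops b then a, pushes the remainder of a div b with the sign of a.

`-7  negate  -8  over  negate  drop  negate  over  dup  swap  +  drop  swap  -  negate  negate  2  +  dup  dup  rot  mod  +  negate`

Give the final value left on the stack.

-3

-7      -7
negate  7
-8      7 -8
over    7 -8 7
negate  7 -8 -7
drop    7 -8
negate  7 8
over    7 8 7
dup     7 8 7 7
swap    7 8 7 7
+       7 8 14
drop    7 8
swap    8 7
-       1
negate  -1
negate  1
2       1 2
+       3
dup     3 3
dup     3 3 3
rot     3 3 3
mod     3 0
+       3
negate  -3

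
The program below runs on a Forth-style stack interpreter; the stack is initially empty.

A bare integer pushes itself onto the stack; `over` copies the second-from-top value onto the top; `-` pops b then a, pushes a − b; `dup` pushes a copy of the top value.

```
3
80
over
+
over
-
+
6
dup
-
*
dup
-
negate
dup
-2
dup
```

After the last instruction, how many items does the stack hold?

3      → [3]
80     → [3, 80]
over   → [3, 80, 3]
+      → [3, 83]
over   → [3, 83, 3]
-      → [3, 80]
+      → [83]
6      → [83, 6]
dup    → [83, 6, 6]
-      → [83, 0]
*      → [0]
dup    → [0, 0]
-      → [0]
negate → [0]
dup    → [0, 0]
-2     → [0, 0, -2]
dup    → [0, 0, -2, -2]

4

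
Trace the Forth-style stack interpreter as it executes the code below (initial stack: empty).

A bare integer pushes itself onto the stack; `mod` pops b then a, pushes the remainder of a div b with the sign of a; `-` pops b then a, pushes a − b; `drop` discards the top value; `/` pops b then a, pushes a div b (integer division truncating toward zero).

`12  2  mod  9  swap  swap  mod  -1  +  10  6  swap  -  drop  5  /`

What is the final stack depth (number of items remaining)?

1

12    [12]
2     [12, 2]
mod   [0]
9     [0, 9]
swap  [9, 0]
swap  [0, 9]
mod   [0]
-1    [0, -1]
+     [-1]
10    [-1, 10]
6     [-1, 10, 6]
swap  [-1, 6, 10]
-     [-1, -4]
drop  [-1]
5     [-1, 5]
/     [0]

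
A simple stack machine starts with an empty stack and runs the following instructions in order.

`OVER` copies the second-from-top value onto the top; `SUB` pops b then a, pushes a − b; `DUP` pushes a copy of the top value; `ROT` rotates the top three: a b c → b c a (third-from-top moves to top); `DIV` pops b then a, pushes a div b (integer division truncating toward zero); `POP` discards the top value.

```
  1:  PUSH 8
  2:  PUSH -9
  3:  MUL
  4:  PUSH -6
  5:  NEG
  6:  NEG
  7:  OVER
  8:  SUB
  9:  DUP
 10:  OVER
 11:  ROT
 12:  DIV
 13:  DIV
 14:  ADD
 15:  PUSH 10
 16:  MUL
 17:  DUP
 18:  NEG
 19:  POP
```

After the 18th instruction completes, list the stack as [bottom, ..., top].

[-60, 60]

PUSH 8  : 8
PUSH -9 : 8 -9
MUL     : -72
PUSH -6 : -72 -6
NEG     : -72 6
NEG     : -72 -6
OVER    : -72 -6 -72
SUB     : -72 66
DUP     : -72 66 66
OVER    : -72 66 66 66
ROT     : -72 66 66 66
DIV     : -72 66 1
DIV     : -72 66
ADD     : -6
PUSH 10 : -6 10
MUL     : -60
DUP     : -60 -60
NEG     : -60 60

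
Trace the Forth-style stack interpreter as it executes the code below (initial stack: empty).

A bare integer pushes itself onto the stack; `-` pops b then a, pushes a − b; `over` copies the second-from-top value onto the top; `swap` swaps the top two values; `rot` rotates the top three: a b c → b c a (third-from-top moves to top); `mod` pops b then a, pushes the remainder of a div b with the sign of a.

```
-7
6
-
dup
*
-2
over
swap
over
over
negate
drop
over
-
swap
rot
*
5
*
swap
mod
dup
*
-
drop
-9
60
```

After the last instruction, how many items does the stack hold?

2

-7     : -7
6      : -7 6
-      : -13
dup    : -13 -13
*      : 169
-2     : 169 -2
over   : 169 -2 169
swap   : 169 169 -2
over   : 169 169 -2 169
over   : 169 169 -2 169 -2
negate : 169 169 -2 169 2
drop   : 169 169 -2 169
over   : 169 169 -2 169 -2
-      : 169 169 -2 171
swap   : 169 169 171 -2
rot    : 169 171 -2 169
*      : 169 171 -338
5      : 169 171 -338 5
*      : 169 171 -1690
swap   : 169 -1690 171
mod    : 169 -151
dup    : 169 -151 -151
*      : 169 22801
-      : -22632
drop   : (empty)
-9     : -9
60     : -9 60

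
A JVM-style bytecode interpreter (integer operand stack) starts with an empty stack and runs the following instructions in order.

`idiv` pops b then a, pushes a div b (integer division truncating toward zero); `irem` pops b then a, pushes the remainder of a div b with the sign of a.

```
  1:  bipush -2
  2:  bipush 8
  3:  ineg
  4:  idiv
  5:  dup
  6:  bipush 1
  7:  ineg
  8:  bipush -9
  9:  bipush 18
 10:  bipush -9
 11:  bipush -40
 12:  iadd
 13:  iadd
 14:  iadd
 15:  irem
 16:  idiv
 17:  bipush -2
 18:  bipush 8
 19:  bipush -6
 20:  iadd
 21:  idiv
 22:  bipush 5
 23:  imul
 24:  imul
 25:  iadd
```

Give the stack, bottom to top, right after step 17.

[0, 0, -2]

bipush -2   -2
bipush 8    -2 8
ineg        -2 -8
idiv        0
dup         0 0
bipush 1    0 0 1
ineg        0 0 -1
bipush -9   0 0 -1 -9
bipush 18   0 0 -1 -9 18
bipush -9   0 0 -1 -9 18 -9
bipush -40  0 0 -1 -9 18 -9 -40
iadd        0 0 -1 -9 18 -49
iadd        0 0 -1 -9 -31
iadd        0 0 -1 -40
irem        0 0 -1
idiv        0 0
bipush -2   0 0 -2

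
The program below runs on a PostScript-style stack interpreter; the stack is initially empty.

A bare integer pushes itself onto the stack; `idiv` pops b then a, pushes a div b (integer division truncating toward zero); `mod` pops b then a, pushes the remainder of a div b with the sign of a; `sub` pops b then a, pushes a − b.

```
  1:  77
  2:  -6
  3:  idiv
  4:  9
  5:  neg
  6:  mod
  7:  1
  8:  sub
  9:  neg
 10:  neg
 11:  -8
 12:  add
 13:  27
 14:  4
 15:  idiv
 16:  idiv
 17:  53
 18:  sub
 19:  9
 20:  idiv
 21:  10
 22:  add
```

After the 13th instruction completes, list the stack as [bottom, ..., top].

[-12, 27]

77   : [77]
-6   : [77, -6]
idiv : [-12]
9    : [-12, 9]
neg  : [-12, -9]
mod  : [-3]
1    : [-3, 1]
sub  : [-4]
neg  : [4]
neg  : [-4]
-8   : [-4, -8]
add  : [-12]
27   : [-12, 27]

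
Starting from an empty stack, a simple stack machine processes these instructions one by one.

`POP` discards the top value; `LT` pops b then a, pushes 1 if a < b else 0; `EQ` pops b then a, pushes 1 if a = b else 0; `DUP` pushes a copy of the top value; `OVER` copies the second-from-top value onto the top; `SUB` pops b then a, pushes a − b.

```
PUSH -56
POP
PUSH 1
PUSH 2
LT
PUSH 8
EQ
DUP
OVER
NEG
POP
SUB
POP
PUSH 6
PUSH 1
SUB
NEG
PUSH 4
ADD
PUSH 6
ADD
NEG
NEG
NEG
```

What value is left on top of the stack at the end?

-5

PUSH -56  [-56]
POP       []
PUSH 1    [1]
PUSH 2    [1, 2]
LT        [1]
PUSH 8    [1, 8]
EQ        [0]
DUP       [0, 0]
OVER      [0, 0, 0]
NEG       [0, 0, 0]
POP       [0, 0]
SUB       [0]
POP       []
PUSH 6    [6]
PUSH 1    [6, 1]
SUB       [5]
NEG       [-5]
PUSH 4    [-5, 4]
ADD       [-1]
PUSH 6    [-1, 6]
ADD       [5]
NEG       [-5]
NEG       [5]
NEG       [-5]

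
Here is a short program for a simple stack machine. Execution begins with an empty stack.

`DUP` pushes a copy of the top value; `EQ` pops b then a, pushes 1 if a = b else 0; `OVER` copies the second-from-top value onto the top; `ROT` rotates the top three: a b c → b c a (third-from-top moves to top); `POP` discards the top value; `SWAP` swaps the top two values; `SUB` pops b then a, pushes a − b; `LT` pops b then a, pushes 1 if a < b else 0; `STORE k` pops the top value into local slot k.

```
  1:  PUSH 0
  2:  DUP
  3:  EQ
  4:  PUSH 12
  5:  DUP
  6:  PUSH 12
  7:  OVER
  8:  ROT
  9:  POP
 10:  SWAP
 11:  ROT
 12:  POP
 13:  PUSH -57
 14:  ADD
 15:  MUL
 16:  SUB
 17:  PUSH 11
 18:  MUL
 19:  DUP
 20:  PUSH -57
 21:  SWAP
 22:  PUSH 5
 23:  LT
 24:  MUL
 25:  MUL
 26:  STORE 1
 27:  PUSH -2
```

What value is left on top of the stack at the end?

-2

PUSH 0   -> 0
DUP      -> 0 0
EQ       -> 1
PUSH 12  -> 1 12
DUP      -> 1 12 12
PUSH 12  -> 1 12 12 12
OVER     -> 1 12 12 12 12
ROT      -> 1 12 12 12 12
POP      -> 1 12 12 12
SWAP     -> 1 12 12 12
ROT      -> 1 12 12 12
POP      -> 1 12 12
PUSH -57 -> 1 12 12 -57
ADD      -> 1 12 -45
MUL      -> 1 -540
SUB      -> 541
PUSH 11  -> 541 11
MUL      -> 5951
DUP      -> 5951 5951
PUSH -57 -> 5951 5951 -57
SWAP     -> 5951 -57 5951
PUSH 5   -> 5951 -57 5951 5
LT       -> 5951 -57 0
MUL      -> 5951 0
MUL      -> 0
STORE 1  -> (empty)
PUSH -2  -> -2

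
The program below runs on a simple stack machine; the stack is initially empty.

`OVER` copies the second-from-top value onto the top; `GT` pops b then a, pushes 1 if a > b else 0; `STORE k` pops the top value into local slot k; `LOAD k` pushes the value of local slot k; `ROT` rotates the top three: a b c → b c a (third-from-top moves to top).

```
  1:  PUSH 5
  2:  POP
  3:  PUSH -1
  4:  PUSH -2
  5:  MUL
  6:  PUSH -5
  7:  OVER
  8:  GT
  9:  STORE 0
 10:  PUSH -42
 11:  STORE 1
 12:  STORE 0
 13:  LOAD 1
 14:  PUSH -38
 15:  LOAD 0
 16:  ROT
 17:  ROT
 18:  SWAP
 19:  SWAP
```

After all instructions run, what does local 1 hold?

-42

PUSH 5   : [5]
POP      : []
PUSH -1  : [-1]
PUSH -2  : [-1, -2]
MUL      : [2]
PUSH -5  : [2, -5]
OVER     : [2, -5, 2]
GT       : [2, 0]
STORE 0  : [2]
PUSH -42 : [2, -42]
STORE 1  : [2]
STORE 0  : []
LOAD 1   : [-42]
PUSH -38 : [-42, -38]
LOAD 0   : [-42, -38, 2]
ROT      : [-38, 2, -42]
ROT      : [2, -42, -38]
SWAP     : [2, -38, -42]
SWAP     : [2, -42, -38]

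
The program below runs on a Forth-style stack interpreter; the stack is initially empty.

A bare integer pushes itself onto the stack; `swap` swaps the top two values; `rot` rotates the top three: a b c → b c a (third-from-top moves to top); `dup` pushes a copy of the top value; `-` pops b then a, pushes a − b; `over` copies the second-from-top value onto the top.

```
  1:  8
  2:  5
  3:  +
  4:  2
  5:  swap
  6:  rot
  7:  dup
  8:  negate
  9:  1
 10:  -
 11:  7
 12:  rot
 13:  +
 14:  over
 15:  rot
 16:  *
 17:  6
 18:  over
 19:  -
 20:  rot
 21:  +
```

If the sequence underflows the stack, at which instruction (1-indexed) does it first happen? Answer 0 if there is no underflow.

6

8    : [8]
5    : [8, 5]
+    : [13]
2    : [13, 2]
swap : [2, 13]
rot  — needs 3 operands, stack has 2 → underflow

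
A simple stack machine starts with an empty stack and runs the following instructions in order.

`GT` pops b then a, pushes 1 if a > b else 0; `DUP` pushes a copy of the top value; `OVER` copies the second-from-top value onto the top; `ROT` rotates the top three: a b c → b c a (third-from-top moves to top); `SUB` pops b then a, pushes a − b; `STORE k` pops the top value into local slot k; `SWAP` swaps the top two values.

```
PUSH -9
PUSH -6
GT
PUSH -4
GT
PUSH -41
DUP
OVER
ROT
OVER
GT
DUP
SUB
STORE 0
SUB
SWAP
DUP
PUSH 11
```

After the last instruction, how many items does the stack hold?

4

PUSH -9   [-9]
PUSH -6   [-9, -6]
GT        [0]
PUSH -4   [0, -4]
GT        [1]
PUSH -41  [1, -41]
DUP       [1, -41, -41]
OVER      [1, -41, -41, -41]
ROT       [1, -41, -41, -41]
OVER      [1, -41, -41, -41, -41]
GT        [1, -41, -41, 0]
DUP       [1, -41, -41, 0, 0]
SUB       [1, -41, -41, 0]
STORE 0   [1, -41, -41]
SUB       [1, 0]
SWAP      [0, 1]
DUP       [0, 1, 1]
PUSH 11   [0, 1, 1, 11]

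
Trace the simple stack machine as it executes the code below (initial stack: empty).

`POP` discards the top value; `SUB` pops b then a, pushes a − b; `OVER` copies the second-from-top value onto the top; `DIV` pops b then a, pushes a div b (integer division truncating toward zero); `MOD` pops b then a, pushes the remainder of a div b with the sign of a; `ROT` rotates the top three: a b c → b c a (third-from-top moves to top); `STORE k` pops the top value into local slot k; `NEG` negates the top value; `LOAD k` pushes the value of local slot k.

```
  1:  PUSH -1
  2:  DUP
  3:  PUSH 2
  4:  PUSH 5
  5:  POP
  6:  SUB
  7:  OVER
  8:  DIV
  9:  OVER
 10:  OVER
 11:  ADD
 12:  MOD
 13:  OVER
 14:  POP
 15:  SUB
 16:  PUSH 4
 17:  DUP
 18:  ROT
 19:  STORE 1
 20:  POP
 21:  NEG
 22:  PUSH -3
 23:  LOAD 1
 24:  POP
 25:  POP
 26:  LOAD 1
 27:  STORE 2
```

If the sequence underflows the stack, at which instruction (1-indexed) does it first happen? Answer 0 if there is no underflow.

PUSH -1  -1
DUP      -1 -1
PUSH 2   -1 -1 2
PUSH 5   -1 -1 2 5
POP      -1 -1 2
SUB      -1 -3
OVER     -1 -3 -1
DIV      -1 3
OVER     -1 3 -1
OVER     -1 3 -1 3
ADD      -1 3 2
MOD      -1 1
OVER     -1 1 -1
POP      -1 1
SUB      -2
PUSH 4   -2 4
DUP      -2 4 4
ROT      4 4 -2
STORE 1  4 4
POP      4
NEG      -4
PUSH -3  -4 -3
LOAD 1   -4 -3 -2
POP      -4 -3
POP      -4
LOAD 1   -4 -2
STORE 2  -4

0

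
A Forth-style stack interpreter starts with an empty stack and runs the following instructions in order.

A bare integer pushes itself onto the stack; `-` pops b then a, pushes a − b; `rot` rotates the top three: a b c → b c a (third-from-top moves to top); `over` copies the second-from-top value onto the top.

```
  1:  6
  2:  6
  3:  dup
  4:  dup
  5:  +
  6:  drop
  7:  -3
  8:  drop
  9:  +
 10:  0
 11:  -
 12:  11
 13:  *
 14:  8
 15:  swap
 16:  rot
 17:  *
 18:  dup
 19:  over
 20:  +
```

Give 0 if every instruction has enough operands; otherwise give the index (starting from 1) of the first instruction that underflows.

6     6
6     6 6
dup   6 6 6
dup   6 6 6 6
+     6 6 12
drop  6 6
-3    6 6 -3
drop  6 6
+     12
0     12 0
-     12
11    12 11
*     132
8     132 8
swap  8 132
rot  — needs 3 operands, stack has 2 → underflow

16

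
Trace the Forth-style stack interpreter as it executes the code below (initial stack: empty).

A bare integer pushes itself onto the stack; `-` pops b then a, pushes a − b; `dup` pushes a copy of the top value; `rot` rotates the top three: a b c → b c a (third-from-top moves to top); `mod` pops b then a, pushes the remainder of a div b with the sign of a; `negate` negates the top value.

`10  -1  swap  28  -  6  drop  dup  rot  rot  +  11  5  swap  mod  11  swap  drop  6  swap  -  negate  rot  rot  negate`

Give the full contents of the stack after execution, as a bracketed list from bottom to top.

10     : 10
-1     : 10 -1
swap   : -1 10
28     : -1 10 28
-      : -1 -18
6      : -1 -18 6
drop   : -1 -18
dup    : -1 -18 -18
rot    : -18 -18 -1
rot    : -18 -1 -18
+      : -18 -19
11     : -18 -19 11
5      : -18 -19 11 5
swap   : -18 -19 5 11
mod    : -18 -19 5
11     : -18 -19 5 11
swap   : -18 -19 11 5
drop   : -18 -19 11
6      : -18 -19 11 6
swap   : -18 -19 6 11
-      : -18 -19 -5
negate : -18 -19 5
rot    : -19 5 -18
rot    : 5 -18 -19
negate : 5 -18 19

[5, -18, 19]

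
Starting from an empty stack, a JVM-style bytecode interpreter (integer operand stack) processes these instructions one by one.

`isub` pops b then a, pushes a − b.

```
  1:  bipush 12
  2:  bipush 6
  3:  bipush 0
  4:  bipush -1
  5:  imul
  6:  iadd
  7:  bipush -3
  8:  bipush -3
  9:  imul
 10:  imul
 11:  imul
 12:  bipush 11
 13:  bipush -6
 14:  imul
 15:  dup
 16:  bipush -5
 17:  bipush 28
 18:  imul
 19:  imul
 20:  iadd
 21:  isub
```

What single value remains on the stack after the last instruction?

bipush 12 → 12
bipush 6  → 12 6
bipush 0  → 12 6 0
bipush -1 → 12 6 0 -1
imul      → 12 6 0
iadd      → 12 6
bipush -3 → 12 6 -3
bipush -3 → 12 6 -3 -3
imul      → 12 6 9
imul      → 12 54
imul      → 648
bipush 11 → 648 11
bipush -6 → 648 11 -6
imul      → 648 -66
dup       → 648 -66 -66
bipush -5 → 648 -66 -66 -5
bipush 28 → 648 -66 -66 -5 28
imul      → 648 -66 -66 -140
imul      → 648 -66 9240
iadd      → 648 9174
isub      → -8526

-8526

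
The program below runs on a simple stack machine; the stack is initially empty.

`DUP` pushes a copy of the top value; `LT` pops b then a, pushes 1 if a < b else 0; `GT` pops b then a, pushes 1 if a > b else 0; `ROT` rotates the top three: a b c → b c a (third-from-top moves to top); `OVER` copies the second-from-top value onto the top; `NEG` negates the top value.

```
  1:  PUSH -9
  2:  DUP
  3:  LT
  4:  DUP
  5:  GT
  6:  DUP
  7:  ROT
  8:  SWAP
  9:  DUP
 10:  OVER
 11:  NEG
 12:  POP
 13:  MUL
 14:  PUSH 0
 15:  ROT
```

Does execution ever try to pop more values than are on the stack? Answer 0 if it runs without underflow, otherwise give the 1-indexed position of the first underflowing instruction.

7

PUSH -9 : [-9]
DUP     : [-9, -9]
LT      : [0]
DUP     : [0, 0]
GT      : [0]
DUP     : [0, 0]
ROT  — needs 3 operands, stack has 2 → underflow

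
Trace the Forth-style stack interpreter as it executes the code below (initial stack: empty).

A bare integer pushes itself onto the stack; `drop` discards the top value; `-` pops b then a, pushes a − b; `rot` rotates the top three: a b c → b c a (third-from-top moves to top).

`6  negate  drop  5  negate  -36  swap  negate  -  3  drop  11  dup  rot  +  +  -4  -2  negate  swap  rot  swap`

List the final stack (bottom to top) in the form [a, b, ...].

[2, -19, -4]

6      -> [6]
negate -> [-6]
drop   -> []
5      -> [5]
negate -> [-5]
-36    -> [-5, -36]
swap   -> [-36, -5]
negate -> [-36, 5]
-      -> [-41]
3      -> [-41, 3]
drop   -> [-41]
11     -> [-41, 11]
dup    -> [-41, 11, 11]
rot    -> [11, 11, -41]
+      -> [11, -30]
+      -> [-19]
-4     -> [-19, -4]
-2     -> [-19, -4, -2]
negate -> [-19, -4, 2]
swap   -> [-19, 2, -4]
rot    -> [2, -4, -19]
swap   -> [2, -19, -4]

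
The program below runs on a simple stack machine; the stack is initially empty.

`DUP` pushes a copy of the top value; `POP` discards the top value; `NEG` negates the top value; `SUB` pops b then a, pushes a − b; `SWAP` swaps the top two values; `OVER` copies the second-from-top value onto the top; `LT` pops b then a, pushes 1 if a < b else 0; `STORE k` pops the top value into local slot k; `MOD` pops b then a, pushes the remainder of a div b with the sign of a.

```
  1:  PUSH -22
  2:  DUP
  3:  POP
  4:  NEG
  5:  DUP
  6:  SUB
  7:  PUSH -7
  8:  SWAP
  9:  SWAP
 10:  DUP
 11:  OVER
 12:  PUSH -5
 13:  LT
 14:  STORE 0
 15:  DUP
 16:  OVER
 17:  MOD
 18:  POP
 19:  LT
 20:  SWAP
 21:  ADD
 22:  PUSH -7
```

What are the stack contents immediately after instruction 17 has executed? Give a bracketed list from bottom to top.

PUSH -22 : -22
DUP      : -22 -22
POP      : -22
NEG      : 22
DUP      : 22 22
SUB      : 0
PUSH -7  : 0 -7
SWAP     : -7 0
SWAP     : 0 -7
DUP      : 0 -7 -7
OVER     : 0 -7 -7 -7
PUSH -5  : 0 -7 -7 -7 -5
LT       : 0 -7 -7 1
STORE 0  : 0 -7 -7
DUP      : 0 -7 -7 -7
OVER     : 0 -7 -7 -7 -7
MOD      : 0 -7 -7 0

[0, -7, -7, 0]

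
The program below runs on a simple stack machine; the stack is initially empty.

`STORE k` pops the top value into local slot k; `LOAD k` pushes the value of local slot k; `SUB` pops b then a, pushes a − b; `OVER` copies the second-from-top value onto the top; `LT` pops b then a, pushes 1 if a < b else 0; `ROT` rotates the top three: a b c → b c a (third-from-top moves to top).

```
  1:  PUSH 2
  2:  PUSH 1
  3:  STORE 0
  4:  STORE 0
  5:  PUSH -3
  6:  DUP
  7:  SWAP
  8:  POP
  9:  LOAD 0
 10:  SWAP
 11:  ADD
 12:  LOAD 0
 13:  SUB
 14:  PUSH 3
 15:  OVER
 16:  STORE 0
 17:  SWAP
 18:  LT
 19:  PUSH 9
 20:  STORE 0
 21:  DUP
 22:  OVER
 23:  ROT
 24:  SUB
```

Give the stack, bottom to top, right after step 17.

PUSH 2  → 2
PUSH 1  → 2 1
STORE 0 → 2
STORE 0 → (empty)
PUSH -3 → -3
DUP     → -3 -3
SWAP    → -3 -3
POP     → -3
LOAD 0  → -3 2
SWAP    → 2 -3
ADD     → -1
LOAD 0  → -1 2
SUB     → -3
PUSH 3  → -3 3
OVER    → -3 3 -3
STORE 0 → -3 3
SWAP    → 3 -3

[3, -3]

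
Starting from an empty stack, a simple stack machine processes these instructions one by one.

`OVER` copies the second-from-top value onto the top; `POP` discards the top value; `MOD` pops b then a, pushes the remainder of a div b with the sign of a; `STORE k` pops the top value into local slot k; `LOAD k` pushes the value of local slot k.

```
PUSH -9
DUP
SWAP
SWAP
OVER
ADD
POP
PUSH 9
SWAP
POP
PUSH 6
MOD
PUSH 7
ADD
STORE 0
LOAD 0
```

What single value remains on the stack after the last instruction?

PUSH -9  -9
DUP      -9 -9
SWAP     -9 -9
SWAP     -9 -9
OVER     -9 -9 -9
ADD      -9 -18
POP      -9
PUSH 9   -9 9
SWAP     9 -9
POP      9
PUSH 6   9 6
MOD      3
PUSH 7   3 7
ADD      10
STORE 0  (empty)
LOAD 0   10

10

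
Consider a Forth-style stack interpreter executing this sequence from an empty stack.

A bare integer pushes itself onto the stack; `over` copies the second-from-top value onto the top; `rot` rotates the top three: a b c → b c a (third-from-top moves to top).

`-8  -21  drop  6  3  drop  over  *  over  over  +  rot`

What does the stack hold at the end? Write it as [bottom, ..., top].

[-48, -56, -8]

-8   -> -8
-21  -> -8 -21
drop -> -8
6    -> -8 6
3    -> -8 6 3
drop -> -8 6
over -> -8 6 -8
*    -> -8 -48
over -> -8 -48 -8
over -> -8 -48 -8 -48
+    -> -8 -48 -56
rot  -> -48 -56 -8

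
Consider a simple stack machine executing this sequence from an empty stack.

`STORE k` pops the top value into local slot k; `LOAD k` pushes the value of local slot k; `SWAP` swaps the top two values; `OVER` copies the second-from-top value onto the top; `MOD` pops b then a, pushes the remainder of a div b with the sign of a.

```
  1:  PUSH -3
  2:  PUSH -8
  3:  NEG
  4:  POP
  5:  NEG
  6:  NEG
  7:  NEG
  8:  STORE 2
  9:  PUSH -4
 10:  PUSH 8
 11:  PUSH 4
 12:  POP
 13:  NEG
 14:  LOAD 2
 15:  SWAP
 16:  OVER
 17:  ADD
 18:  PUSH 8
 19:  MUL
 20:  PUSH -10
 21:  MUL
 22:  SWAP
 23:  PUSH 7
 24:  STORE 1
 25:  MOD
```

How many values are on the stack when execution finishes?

2

PUSH -3   -3
PUSH -8   -3 -8
NEG       -3 8
POP       -3
NEG       3
NEG       -3
NEG       3
STORE 2   (empty)
PUSH -4   -4
PUSH 8    -4 8
PUSH 4    -4 8 4
POP       -4 8
NEG       -4 -8
LOAD 2    -4 -8 3
SWAP      -4 3 -8
OVER      -4 3 -8 3
ADD       -4 3 -5
PUSH 8    -4 3 -5 8
MUL       -4 3 -40
PUSH -10  -4 3 -40 -10
MUL       -4 3 400
SWAP      -4 400 3
PUSH 7    -4 400 3 7
STORE 1   -4 400 3
MOD       -4 1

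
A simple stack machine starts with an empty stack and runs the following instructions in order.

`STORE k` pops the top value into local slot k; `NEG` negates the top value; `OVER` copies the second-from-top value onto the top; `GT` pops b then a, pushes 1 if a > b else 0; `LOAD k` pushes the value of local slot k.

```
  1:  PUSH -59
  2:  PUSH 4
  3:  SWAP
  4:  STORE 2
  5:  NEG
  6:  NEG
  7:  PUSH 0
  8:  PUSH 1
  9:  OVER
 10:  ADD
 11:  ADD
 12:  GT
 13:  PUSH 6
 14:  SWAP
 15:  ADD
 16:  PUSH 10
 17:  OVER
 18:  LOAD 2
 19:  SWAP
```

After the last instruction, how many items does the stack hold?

4

PUSH -59 → [-59]
PUSH 4   → [-59, 4]
SWAP     → [4, -59]
STORE 2  → [4]
NEG      → [-4]
NEG      → [4]
PUSH 0   → [4, 0]
PUSH 1   → [4, 0, 1]
OVER     → [4, 0, 1, 0]
ADD      → [4, 0, 1]
ADD      → [4, 1]
GT       → [1]
PUSH 6   → [1, 6]
SWAP     → [6, 1]
ADD      → [7]
PUSH 10  → [7, 10]
OVER     → [7, 10, 7]
LOAD 2   → [7, 10, 7, -59]
SWAP     → [7, 10, -59, 7]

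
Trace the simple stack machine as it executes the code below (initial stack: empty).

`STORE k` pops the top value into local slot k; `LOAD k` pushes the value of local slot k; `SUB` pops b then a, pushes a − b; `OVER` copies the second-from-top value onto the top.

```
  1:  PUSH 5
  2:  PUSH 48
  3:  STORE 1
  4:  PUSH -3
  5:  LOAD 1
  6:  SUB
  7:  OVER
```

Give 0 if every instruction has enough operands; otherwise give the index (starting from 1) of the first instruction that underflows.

0

PUSH 5  → [5]
PUSH 48 → [5, 48]
STORE 1 → [5]
PUSH -3 → [5, -3]
LOAD 1  → [5, -3, 48]
SUB     → [5, -51]
OVER    → [5, -51, 5]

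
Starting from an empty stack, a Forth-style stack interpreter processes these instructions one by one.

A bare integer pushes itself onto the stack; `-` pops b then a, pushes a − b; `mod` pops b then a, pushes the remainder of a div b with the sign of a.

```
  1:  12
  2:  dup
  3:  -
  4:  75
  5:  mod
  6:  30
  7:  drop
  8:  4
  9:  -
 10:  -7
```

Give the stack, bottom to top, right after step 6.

[0, 30]

12  -> [12]
dup -> [12, 12]
-   -> [0]
75  -> [0, 75]
mod -> [0]
30  -> [0, 30]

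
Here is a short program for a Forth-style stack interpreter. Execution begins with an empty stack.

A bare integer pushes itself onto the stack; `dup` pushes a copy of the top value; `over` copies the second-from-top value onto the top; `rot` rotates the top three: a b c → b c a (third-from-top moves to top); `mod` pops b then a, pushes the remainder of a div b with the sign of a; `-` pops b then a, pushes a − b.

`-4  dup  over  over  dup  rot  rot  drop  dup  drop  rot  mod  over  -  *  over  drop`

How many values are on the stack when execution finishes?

2

-4   : [-4]
dup  : [-4, -4]
over : [-4, -4, -4]
over : [-4, -4, -4, -4]
dup  : [-4, -4, -4, -4, -4]
rot  : [-4, -4, -4, -4, -4]
rot  : [-4, -4, -4, -4, -4]
drop : [-4, -4, -4, -4]
dup  : [-4, -4, -4, -4, -4]
drop : [-4, -4, -4, -4]
rot  : [-4, -4, -4, -4]
mod  : [-4, -4, 0]
over : [-4, -4, 0, -4]
-    : [-4, -4, 4]
*    : [-4, -16]
over : [-4, -16, -4]
drop : [-4, -16]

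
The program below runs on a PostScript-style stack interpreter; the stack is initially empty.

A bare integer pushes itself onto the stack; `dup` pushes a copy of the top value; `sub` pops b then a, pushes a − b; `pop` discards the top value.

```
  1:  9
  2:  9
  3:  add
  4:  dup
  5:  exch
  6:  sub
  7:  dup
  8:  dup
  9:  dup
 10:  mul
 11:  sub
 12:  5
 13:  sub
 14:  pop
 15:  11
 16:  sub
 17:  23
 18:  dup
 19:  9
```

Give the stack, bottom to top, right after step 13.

9     [9]
9     [9, 9]
add   [18]
dup   [18, 18]
exch  [18, 18]
sub   [0]
dup   [0, 0]
dup   [0, 0, 0]
dup   [0, 0, 0, 0]
mul   [0, 0, 0]
sub   [0, 0]
5     [0, 0, 5]
sub   [0, -5]

[0, -5]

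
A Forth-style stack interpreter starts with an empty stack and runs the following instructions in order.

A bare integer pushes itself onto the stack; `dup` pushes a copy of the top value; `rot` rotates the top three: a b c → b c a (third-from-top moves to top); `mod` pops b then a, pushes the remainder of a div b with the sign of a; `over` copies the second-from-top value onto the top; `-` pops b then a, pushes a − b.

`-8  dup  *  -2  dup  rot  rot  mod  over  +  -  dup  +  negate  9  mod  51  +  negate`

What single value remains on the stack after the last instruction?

-51

-8     -> -8
dup    -> -8 -8
*      -> 64
-2     -> 64 -2
dup    -> 64 -2 -2
rot    -> -2 -2 64
rot    -> -2 64 -2
mod    -> -2 0
over   -> -2 0 -2
+      -> -2 -2
-      -> 0
dup    -> 0 0
+      -> 0
negate -> 0
9      -> 0 9
mod    -> 0
51     -> 0 51
+      -> 51
negate -> -51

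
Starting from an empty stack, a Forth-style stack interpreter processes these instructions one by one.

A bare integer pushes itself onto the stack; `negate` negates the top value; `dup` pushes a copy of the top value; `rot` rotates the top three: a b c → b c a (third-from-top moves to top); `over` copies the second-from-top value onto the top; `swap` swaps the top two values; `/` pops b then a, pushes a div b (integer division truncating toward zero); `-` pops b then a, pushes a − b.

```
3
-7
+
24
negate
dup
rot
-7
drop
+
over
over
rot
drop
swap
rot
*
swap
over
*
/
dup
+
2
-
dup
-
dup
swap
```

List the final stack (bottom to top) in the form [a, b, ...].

[0, 0]

3       3
-7      3 -7
+       -4
24      -4 24
negate  -4 -24
dup     -4 -24 -24
rot     -24 -24 -4
-7      -24 -24 -4 -7
drop    -24 -24 -4
+       -24 -28
over    -24 -28 -24
over    -24 -28 -24 -28
rot     -24 -24 -28 -28
drop    -24 -24 -28
swap    -24 -28 -24
rot     -28 -24 -24
*       -28 576
swap    576 -28
over    576 -28 576
*       576 -16128
/       0
dup     0 0
+       0
2       0 2
-       -2
dup     -2 -2
-       0
dup     0 0
swap    0 0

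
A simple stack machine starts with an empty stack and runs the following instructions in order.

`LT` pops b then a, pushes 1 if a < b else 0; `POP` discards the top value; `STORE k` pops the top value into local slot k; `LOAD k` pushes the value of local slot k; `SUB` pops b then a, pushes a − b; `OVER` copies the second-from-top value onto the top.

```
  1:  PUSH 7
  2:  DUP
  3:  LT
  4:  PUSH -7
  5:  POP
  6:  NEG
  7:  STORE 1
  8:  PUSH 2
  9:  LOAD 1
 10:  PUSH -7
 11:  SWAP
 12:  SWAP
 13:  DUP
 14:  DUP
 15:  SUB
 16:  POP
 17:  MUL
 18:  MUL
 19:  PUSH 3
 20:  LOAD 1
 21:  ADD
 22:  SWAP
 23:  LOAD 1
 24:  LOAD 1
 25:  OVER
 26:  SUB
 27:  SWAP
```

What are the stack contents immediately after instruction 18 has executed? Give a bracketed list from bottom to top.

[0]

PUSH 7   7
DUP      7 7
LT       0
PUSH -7  0 -7
POP      0
NEG      0
STORE 1  (empty)
PUSH 2   2
LOAD 1   2 0
PUSH -7  2 0 -7
SWAP     2 -7 0
SWAP     2 0 -7
DUP      2 0 -7 -7
DUP      2 0 -7 -7 -7
SUB      2 0 -7 0
POP      2 0 -7
MUL      2 0
MUL      0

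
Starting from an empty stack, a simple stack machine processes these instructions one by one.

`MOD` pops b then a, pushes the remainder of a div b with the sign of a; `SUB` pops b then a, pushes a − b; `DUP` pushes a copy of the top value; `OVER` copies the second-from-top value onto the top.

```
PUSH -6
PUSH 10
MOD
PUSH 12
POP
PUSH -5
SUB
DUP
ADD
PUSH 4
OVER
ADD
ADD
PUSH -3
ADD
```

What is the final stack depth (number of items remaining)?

1

PUSH -6  [-6]
PUSH 10  [-6, 10]
MOD      [-6]
PUSH 12  [-6, 12]
POP      [-6]
PUSH -5  [-6, -5]
SUB      [-1]
DUP      [-1, -1]
ADD      [-2]
PUSH 4   [-2, 4]
OVER     [-2, 4, -2]
ADD      [-2, 2]
ADD      [0]
PUSH -3  [0, -3]
ADD      [-3]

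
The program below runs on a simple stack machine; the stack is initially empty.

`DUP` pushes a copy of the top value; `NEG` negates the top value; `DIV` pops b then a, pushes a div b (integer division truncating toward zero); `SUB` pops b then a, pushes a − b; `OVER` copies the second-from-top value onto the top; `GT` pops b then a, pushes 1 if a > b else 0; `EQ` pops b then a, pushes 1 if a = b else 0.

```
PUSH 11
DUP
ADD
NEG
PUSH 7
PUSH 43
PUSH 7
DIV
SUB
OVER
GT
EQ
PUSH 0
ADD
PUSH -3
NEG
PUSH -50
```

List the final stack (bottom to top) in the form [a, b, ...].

[0, 3, -50]

PUSH 11  : 11
DUP      : 11 11
ADD      : 22
NEG      : -22
PUSH 7   : -22 7
PUSH 43  : -22 7 43
PUSH 7   : -22 7 43 7
DIV      : -22 7 6
SUB      : -22 1
OVER     : -22 1 -22
GT       : -22 1
EQ       : 0
PUSH 0   : 0 0
ADD      : 0
PUSH -3  : 0 -3
NEG      : 0 3
PUSH -50 : 0 3 -50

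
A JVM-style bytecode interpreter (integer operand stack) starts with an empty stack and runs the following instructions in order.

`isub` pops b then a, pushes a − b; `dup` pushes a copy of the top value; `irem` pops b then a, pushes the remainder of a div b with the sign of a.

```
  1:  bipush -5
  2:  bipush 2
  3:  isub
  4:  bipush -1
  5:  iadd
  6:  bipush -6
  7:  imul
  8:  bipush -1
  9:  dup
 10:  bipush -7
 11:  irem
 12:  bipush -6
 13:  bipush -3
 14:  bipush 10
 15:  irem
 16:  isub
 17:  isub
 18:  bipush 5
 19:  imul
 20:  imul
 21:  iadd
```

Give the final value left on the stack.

38

bipush -5 : [-5]
bipush 2  : [-5, 2]
isub      : [-7]
bipush -1 : [-7, -1]
iadd      : [-8]
bipush -6 : [-8, -6]
imul      : [48]
bipush -1 : [48, -1]
dup       : [48, -1, -1]
bipush -7 : [48, -1, -1, -7]
irem      : [48, -1, -1]
bipush -6 : [48, -1, -1, -6]
bipush -3 : [48, -1, -1, -6, -3]
bipush 10 : [48, -1, -1, -6, -3, 10]
irem      : [48, -1, -1, -6, -3]
isub      : [48, -1, -1, -3]
isub      : [48, -1, 2]
bipush 5  : [48, -1, 2, 5]
imul      : [48, -1, 10]
imul      : [48, -10]
iadd      : [38]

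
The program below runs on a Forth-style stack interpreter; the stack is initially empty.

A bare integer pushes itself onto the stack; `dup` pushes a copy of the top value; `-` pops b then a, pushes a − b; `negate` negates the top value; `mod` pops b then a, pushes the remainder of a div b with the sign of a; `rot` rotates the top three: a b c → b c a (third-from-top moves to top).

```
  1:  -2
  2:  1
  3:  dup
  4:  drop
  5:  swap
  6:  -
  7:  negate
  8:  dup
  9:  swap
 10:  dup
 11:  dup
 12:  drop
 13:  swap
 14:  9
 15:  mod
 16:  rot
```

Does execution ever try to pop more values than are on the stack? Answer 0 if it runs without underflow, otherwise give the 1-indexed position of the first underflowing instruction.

-2      [-2]
1       [-2, 1]
dup     [-2, 1, 1]
drop    [-2, 1]
swap    [1, -2]
-       [3]
negate  [-3]
dup     [-3, -3]
swap    [-3, -3]
dup     [-3, -3, -3]
dup     [-3, -3, -3, -3]
drop    [-3, -3, -3]
swap    [-3, -3, -3]
9       [-3, -3, -3, 9]
mod     [-3, -3, -3]
rot     [-3, -3, -3]

0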